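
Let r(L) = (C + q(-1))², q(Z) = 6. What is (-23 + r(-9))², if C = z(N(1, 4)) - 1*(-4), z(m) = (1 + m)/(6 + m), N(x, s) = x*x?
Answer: 16459249/2401 ≈ 6855.2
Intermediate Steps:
N(x, s) = x²
z(m) = (1 + m)/(6 + m)
C = 30/7 (C = (1 + 1²)/(6 + 1²) - 1*(-4) = (1 + 1)/(6 + 1) + 4 = 2/7 + 4 = 30/7 ≈ 4.2857)
r(L) = 5184/49 (r(L) = (30/7 + 6)² = (72/7)² = 5184/49)
(-23 + r(-9))² = (-23 + 5184/49)² = (4057/49)² = 16459249/2401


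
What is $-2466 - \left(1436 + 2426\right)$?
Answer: $-6328$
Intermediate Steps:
$-2466 - \left(1436 + 2426\right) = -2466 - 3862 = -6328$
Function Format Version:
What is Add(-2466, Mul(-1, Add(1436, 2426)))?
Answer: -6328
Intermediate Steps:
Add(-2466, Mul(-1, Add(1436, 2426))) = Add(-2466, Mul(-1, 3862)) = Add(-2466, -3862) = -6328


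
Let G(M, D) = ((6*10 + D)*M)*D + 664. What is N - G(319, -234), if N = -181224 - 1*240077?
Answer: -13410369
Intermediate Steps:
G(M, D) = 664 + D*M*(60 + D) (G(M, D) = ((60 + D)*M)*D + 664 = (M*(60 + D))*D + 664 = D*M*(60 + D) + 664 = 664 + D*M*(60 + D))
N = -421301 (N = -181224 - 240077 = -421301)
N - G(319, -234) = -421301 - (664 + 319*(-234)**2 + 60*(-234)*319) = -421301 - (664 + 319*54756 - 4478760) = -421301 - (664 + 17467164 - 4478760) = -421301 - 1*12989068 = -421301 - 12989068 = -13410369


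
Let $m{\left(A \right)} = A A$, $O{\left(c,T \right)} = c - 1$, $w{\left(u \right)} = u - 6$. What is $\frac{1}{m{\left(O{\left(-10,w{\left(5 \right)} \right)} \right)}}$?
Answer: $\frac{1}{121} \approx 0.0082645$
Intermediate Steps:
$w{\left(u \right)} = -6 + u$ ($w{\left(u \right)} = u - 6 = -6 + u$)
$O{\left(c,T \right)} = -1 + c$
$m{\left(A \right)} = A^{2}$
$\frac{1}{m{\left(O{\left(-10,w{\left(5 \right)} \right)} \right)}} = \frac{1}{\left(-1 - 10\right)^{2}} = \frac{1}{\left(-11\right)^{2}} = \frac{1}{121}$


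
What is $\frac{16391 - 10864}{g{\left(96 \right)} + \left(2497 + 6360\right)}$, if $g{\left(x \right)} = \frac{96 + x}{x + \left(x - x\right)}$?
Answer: $\frac{5527}{8859} \approx 0.62389$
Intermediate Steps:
$g{\left(x \right)} = \frac{96 + x}{x}$ ($g{\left(x \right)} = \frac{96 + x}{x + 0} = \frac{96 + x}{x}$)
$\frac{16391 - 10864}{g{\left(96 \right)} + \left(2497 + 6360\right)} = \frac{16391 - 10864}{\frac{96 + 96}{96} + \left(2497 + 6360\right)} = \frac{5527}{\frac{1}{96} \cdot 192 + 8857} = \frac{5527}{2 + 8857} = \frac{5527}{8859}$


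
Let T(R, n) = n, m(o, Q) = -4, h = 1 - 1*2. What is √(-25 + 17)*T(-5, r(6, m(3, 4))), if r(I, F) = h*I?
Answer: -12*I*√2 ≈ -16.971*I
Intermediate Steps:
h = -1 (h = 1 - 2 = -1)
r(I, F) = -I
√(-25 + 17)*T(-5, r(6, m(3, 4))) = √(-25 + 17)*(-1*6) = √(-8)*(-6) = (2*I*√2)*(-6) = -12*I*√2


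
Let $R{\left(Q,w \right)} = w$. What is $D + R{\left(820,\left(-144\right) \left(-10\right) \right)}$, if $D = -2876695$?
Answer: $-2875255$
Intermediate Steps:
$D + R{\left(820,\left(-144\right) \left(-10\right) \right)} = -2876695 - -1440 = -2876695 + 1440 = -2875255$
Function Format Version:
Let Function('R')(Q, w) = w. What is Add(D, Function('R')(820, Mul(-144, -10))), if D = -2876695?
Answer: -2875255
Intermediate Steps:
Add(D, Function('R')(820, Mul(-144, -10))) = Add(-2876695, Mul(-144, -10)) = Add(-2876695, 1440) = -2875255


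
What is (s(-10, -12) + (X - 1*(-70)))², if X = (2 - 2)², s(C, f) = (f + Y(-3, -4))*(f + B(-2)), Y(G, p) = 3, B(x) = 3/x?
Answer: 146689/4 ≈ 36672.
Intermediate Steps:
s(C, f) = (3 + f)*(-3/2 + f) (s(C, f) = (f + 3)*(f + 3/(-2)) = (3 + f)*(f + 3*(-½)) = (3 + f)*(f - 3/2) = (3 + f)*(-3/2 + f))
X = 0 (X = 0² = 0)
(s(-10, -12) + (X - 1*(-70)))² = ((-9/2 + (-12)² + (3/2)*(-12)) + (0 - 1*(-70)))² = ((-9/2 + 144 - 18) + (0 + 70))² = (243/2 + 70)² = (383/2)² = 146689/4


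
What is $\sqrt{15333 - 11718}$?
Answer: $\sqrt{3615} \approx 60.125$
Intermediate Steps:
$\sqrt{15333 - 11718} = \sqrt{3615}$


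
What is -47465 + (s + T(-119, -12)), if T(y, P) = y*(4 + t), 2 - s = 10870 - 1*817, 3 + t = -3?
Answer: -57278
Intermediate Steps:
t = -6 (t = -3 - 3 = -6)
s = -10051 (s = 2 - (10870 - 1*817) = 2 - (10870 - 817) = 2 - 1*10053 = 2 - 10053 = -10051)
T(y, P) = -2*y (T(y, P) = y*(4 - 6) = y*(-2) = -2*y)
-47465 + (s + T(-119, -12)) = -47465 + (-10051 - 2*(-119)) = -47465 + (-10051 + 238) = -47465 - 9813 = -57278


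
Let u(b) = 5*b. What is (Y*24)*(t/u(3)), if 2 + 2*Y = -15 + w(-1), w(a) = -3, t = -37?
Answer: 592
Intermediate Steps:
Y = -10 (Y = -1 + (-15 - 3)/2 = -1 + (½)*(-18) = -1 - 9 = -10)
(Y*24)*(t/u(3)) = (-10*24)*(-37/(5*3)) = -(-8880)/15 = -240*(-37/15) = 592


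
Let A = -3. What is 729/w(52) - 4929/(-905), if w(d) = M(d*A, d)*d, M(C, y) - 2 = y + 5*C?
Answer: 61806621/11388520 ≈ 5.4271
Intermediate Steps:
M(C, y) = 2 + y + 5*C (M(C, y) = 2 + (y + 5*C) = 2 + y + 5*C)
w(d) = d*(2 - 14*d) (w(d) = (2 + d + 5*(d*(-3)))*d = (2 + d + 5*(-3*d))*d = (2 + d - 15*d)*d = (2 - 14*d)*d = d*(2 - 14*d))
729/w(52) - 4929/(-905) = 729/((2*52*(1 - 7*52))) - 4929/(-905) = 729/((2*52*(1 - 364))) - 4929*(-1/905) = 729/((2*52*(-363))) + 4929/905 = 729/(-37752) + 4929/905 = 729*(-1/37752) + 4929/905 = -243/12584 + 4929/905 = 61806621/11388520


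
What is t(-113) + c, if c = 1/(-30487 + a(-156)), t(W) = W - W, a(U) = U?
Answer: -1/30643 ≈ -3.2634e-5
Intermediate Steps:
t(W) = 0
c = -1/30643 (c = 1/(-30487 - 156) = 1/(-30643) = -1/30643 ≈ -3.2634e-5)
t(-113) + c = 0 - 1/30643 = -1/30643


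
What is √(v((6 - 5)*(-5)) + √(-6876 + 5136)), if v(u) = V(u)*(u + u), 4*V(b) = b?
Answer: √(50 + 8*I*√435)/2 ≈ 5.2937 + 3.9399*I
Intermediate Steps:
V(b) = b/4
v(u) = u²/2 (v(u) = (u/4)*(u + u) = (u/4)*(2*u) = u²/2)
√(v((6 - 5)*(-5)) + √(-6876 + 5136)) = √(((6 - 5)*(-5))²/2 + √(-6876 + 5136)) = √((1*(-5))²/2 + √(-1740)) = √((½)*(-5)² + 2*I*√435) = √((½)*25 + 2*I*√435) = √(25/2 + 2*I*√435)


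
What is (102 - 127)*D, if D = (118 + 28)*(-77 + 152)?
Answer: -273750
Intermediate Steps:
D = 10950 (D = 146*75 = 10950)
(102 - 127)*D = (102 - 127)*10950 = -25*10950 = -273750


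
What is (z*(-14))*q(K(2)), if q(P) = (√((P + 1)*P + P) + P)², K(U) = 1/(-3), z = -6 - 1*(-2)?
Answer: 56*(1 - I*√5)²/9 ≈ -24.889 - 27.827*I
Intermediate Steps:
z = -4 (z = -6 + 2 = -4)
K(U) = -⅓
q(P) = (P + √(P + P*(1 + P)))² (q(P) = (√((1 + P)*P + P) + P)² = (√(P*(1 + P) + P) + P)² = (√(P + P*(1 + P)) + P)² = (P + √(P + P*(1 + P)))²)
(z*(-14))*q(K(2)) = (-4*(-14))*(-⅓ + √(-(2 - ⅓)/3))² = 56*(-⅓ + √(-⅓*5/3))² = 56*(-⅓ + √(-5/9))² = 56*(-⅓ + I*√5/3)²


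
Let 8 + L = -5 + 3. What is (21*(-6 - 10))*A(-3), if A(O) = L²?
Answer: -33600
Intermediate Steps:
L = -10 (L = -8 + (-5 + 3) = -8 - 2 = -10)
A(O) = 100 (A(O) = (-10)² = 100)
(21*(-6 - 10))*A(-3) = (21*(-6 - 10))*100 = (21*(-16))*100 = -336*100 = -33600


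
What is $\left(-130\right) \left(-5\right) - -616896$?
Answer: $617546$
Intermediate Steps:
$\left(-130\right) \left(-5\right) - -616896 = 650 + 616896 = 617546$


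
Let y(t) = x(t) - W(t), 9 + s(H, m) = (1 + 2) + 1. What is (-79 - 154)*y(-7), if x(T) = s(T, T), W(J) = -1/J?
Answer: 8388/7 ≈ 1198.3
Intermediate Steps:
s(H, m) = -5 (s(H, m) = -9 + ((1 + 2) + 1) = -9 + (3 + 1) = -9 + 4 = -5)
x(T) = -5
y(t) = -5 + 1/t (y(t) = -5 - (-1)/t = -5 + 1/t)
(-79 - 154)*y(-7) = (-79 - 154)*(-5 + 1/(-7)) = -233*(-5 - ⅐) = -233*(-36/7) = 8388/7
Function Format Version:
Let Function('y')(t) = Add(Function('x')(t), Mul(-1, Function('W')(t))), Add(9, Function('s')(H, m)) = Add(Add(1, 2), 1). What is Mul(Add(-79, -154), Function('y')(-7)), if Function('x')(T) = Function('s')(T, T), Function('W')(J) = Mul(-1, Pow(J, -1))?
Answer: Rational(8388, 7) ≈ 1198.3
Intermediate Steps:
Function('s')(H, m) = -5 (Function('s')(H, m) = Add(-9, Add(Add(1, 2), 1)) = Add(-9, Add(3, 1)) = Add(-9, 4) = -5)
Function('x')(T) = -5
Function('y')(t) = Add(-5, Pow(t, -1)) (Function('y')(t) = Add(-5, Mul(-1, Mul(-1, Pow(t, -1)))) = Add(-5, Pow(t, -1)))
Mul(Add(-79, -154), Function('y')(-7)) = Mul(Add(-79, -154), Add(-5, Pow(-7, -1))) = Mul(-233, Add(-5, Rational(-1, 7))) = Mul(-233, Rational(-36, 7)) = Rational(8388, 7)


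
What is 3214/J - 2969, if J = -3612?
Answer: -5363621/1806 ≈ -2969.9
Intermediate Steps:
3214/J - 2969 = 3214/(-3612) - 2969 = 3214*(-1/3612) - 2969 = -1607/1806 - 2969 = -5363621/1806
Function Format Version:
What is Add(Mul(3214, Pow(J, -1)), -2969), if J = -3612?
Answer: Rational(-5363621, 1806) ≈ -2969.9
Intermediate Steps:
Add(Mul(3214, Pow(J, -1)), -2969) = Add(Mul(3214, Pow(-3612, -1)), -2969) = Add(Mul(3214, Rational(-1, 3612)), -2969) = Add(Rational(-1607, 1806), -2969) = Rational(-5363621, 1806)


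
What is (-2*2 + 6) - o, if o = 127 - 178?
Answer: 53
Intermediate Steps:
o = -51
(-2*2 + 6) - o = (-2*2 + 6) - 1*(-51) = (-4 + 6) + 51 = 2 + 51 = 53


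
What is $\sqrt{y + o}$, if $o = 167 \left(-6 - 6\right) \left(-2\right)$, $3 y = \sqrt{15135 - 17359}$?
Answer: $\frac{2 \sqrt{9018 + 3 i \sqrt{139}}}{3} \approx 63.309 + 0.12415 i$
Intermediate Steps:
$y = \frac{4 i \sqrt{139}}{3}$ ($y = \frac{\sqrt{15135 - 17359}}{3} = \frac{\sqrt{-2224}}{3} = \frac{4 i \sqrt{139}}{3} \approx 15.72 i$)
$o = 4008$ ($o = 167 \left(\left(-12\right) \left(-2\right)\right) = 167 \cdot 24 = 4008$)
$\sqrt{y + o} = \sqrt{\frac{4 i \sqrt{139}}{3} + 4008} = \sqrt{4008 + \frac{4 i \sqrt{139}}{3}}$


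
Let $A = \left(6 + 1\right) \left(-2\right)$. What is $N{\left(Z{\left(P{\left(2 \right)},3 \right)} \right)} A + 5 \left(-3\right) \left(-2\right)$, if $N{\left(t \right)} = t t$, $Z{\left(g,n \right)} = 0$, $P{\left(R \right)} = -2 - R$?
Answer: $30$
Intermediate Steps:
$N{\left(t \right)} = t^{2}$
$A = -14$ ($A = 7 \left(-2\right) = -14$)
$N{\left(Z{\left(P{\left(2 \right)},3 \right)} \right)} A + 5 \left(-3\right) \left(-2\right) = 0^{2} \left(-14\right) + 5 \left(-3\right) \left(-2\right) = 0 \left(-14\right) - -30 = 0 + 30 = 30$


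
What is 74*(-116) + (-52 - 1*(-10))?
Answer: -8626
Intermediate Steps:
74*(-116) + (-52 - 1*(-10)) = -8584 + (-52 + 10) = -8584 - 42 = -8626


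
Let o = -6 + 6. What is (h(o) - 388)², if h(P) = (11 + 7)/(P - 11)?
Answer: 18369796/121 ≈ 1.5182e+5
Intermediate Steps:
o = 0
h(P) = 18/(-11 + P)
(h(o) - 388)² = (18/(-11 + 0) - 388)² = (18/(-11) - 388)² = (18*(-1/11) - 388)² = (-18/11 - 388)² = (-4286/11)² = 18369796/121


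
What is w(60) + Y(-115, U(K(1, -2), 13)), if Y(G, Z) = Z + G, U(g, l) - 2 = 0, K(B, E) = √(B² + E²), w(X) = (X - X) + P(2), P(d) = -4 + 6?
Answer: -111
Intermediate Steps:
P(d) = 2
w(X) = 2 (w(X) = (X - X) + 2 = 0 + 2 = 2)
U(g, l) = 2 (U(g, l) = 2 + 0 = 2)
Y(G, Z) = G + Z
w(60) + Y(-115, U(K(1, -2), 13)) = 2 + (-115 + 2) = 2 - 113 = -111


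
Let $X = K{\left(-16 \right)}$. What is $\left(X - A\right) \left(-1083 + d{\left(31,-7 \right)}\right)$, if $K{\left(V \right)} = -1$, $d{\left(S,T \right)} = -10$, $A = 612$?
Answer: $670009$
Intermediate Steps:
$X = -1$
$\left(X - A\right) \left(-1083 + d{\left(31,-7 \right)}\right) = \left(-1 - 612\right) \left(-1083 - 10\right) = \left(-1 - 612\right) \left(-1093\right) = \left(-613\right) \left(-1093\right) = 670009$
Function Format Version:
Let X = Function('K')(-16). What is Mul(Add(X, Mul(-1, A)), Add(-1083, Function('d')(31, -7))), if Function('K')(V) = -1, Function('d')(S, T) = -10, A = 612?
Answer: 670009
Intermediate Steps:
X = -1
Mul(Add(X, Mul(-1, A)), Add(-1083, Function('d')(31, -7))) = Mul(Add(-1, Mul(-1, 612)), Add(-1083, -10)) = Mul(Add(-1, -612), -1093) = Mul(-613, -1093) = 670009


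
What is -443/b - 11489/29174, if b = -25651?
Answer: -281780257/748342274 ≈ -0.37654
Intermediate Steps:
-443/b - 11489/29174 = -443/(-25651) - 11489/29174 = -443*(-1/25651) - 11489*1/29174 = 443/25651 - 11489/29174 = -281780257/748342274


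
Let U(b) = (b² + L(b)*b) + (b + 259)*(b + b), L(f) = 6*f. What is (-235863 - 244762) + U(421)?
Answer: 1332622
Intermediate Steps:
U(b) = 7*b² + 2*b*(259 + b) (U(b) = (b² + (6*b)*b) + (b + 259)*(b + b) = (b² + 6*b²) + (259 + b)*(2*b) = 7*b² + 2*b*(259 + b))
(-235863 - 244762) + U(421) = (-235863 - 244762) + 421*(518 + 9*421) = -480625 + 421*(518 + 3789) = -480625 + 421*4307 = -480625 + 1813247 = 1332622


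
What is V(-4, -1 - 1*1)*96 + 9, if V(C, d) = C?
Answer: -375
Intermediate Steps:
V(-4, -1 - 1*1)*96 + 9 = -4*96 + 9 = -384 + 9 = -375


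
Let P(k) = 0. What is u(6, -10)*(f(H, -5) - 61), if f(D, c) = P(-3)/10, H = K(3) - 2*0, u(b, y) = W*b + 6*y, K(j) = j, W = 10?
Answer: 0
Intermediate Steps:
u(b, y) = 6*y + 10*b (u(b, y) = 10*b + 6*y = 6*y + 10*b)
H = 3 (H = 3 - 2*0 = 3 + 0 = 3)
f(D, c) = 0 (f(D, c) = 0/10 = 0*(⅒) = 0)
u(6, -10)*(f(H, -5) - 61) = (6*(-10) + 10*6)*(0 - 61) = (-60 + 60)*(-61) = 0*(-61) = 0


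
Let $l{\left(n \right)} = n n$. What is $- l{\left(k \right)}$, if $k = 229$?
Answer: $-52441$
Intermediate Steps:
$l{\left(n \right)} = n^{2}$
$- l{\left(k \right)} = - 229^{2} = \left(-1\right) 52441 = -52441$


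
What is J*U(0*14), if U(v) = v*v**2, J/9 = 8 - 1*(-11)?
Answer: 0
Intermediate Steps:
J = 171 (J = 9*(8 - 1*(-11)) = 9*(8 + 11) = 9*19 = 171)
U(v) = v**3
J*U(0*14) = 171*(0*14)**3 = 171*0**3 = 171*0 = 0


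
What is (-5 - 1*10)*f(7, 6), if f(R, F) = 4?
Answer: -60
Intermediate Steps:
(-5 - 1*10)*f(7, 6) = (-5 - 1*10)*4 = (-5 - 10)*4 = -15*4 = -60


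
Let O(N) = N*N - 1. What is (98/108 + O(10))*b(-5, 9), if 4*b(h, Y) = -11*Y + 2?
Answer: -523315/216 ≈ -2422.8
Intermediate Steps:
b(h, Y) = ½ - 11*Y/4 (b(h, Y) = (-11*Y + 2)/4 = (2 - 11*Y)/4 = ½ - 11*Y/4)
O(N) = -1 + N² (O(N) = N² - 1 = -1 + N²)
(98/108 + O(10))*b(-5, 9) = (98/108 + (-1 + 10²))*(½ - 11/4*9) = (98*(1/108) + (-1 + 100))*(½ - 99/4) = (49/54 + 99)*(-97/4) = (5395/54)*(-97/4) = -523315/216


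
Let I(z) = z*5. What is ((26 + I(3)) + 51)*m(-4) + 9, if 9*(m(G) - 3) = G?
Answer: 2197/9 ≈ 244.11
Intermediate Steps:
m(G) = 3 + G/9
I(z) = 5*z
((26 + I(3)) + 51)*m(-4) + 9 = ((26 + 5*3) + 51)*(3 + (⅑)*(-4)) + 9 = ((26 + 15) + 51)*(3 - 4/9) + 9 = (41 + 51)*(23/9) + 9 = 92*(23/9) + 9 = 2116/9 + 9 = 2197/9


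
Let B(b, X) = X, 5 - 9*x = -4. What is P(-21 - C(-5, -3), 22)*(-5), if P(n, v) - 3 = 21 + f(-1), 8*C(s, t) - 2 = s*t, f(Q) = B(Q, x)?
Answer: -125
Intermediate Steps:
x = 1 (x = 5/9 - ⅑*(-4) = 5/9 + 4/9 = 1)
f(Q) = 1
C(s, t) = ¼ + s*t/8 (C(s, t) = ¼ + (s*t)/8 = ¼ + s*t/8)
P(n, v) = 25 (P(n, v) = 3 + (21 + 1) = 3 + 22 = 25)
P(-21 - C(-5, -3), 22)*(-5) = 25*(-5) = -125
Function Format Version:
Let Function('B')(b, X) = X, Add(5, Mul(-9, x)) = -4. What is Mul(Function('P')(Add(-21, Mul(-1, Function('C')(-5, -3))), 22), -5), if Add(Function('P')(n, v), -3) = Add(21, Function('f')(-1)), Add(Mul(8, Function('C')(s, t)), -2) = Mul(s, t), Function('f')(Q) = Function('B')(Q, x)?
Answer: -125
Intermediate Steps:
x = 1 (x = Add(Rational(5, 9), Mul(Rational(-1, 9), -4)) = Add(Rational(5, 9), Rational(4, 9)) = 1)
Function('f')(Q) = 1
Function('C')(s, t) = Add(Rational(1, 4), Mul(Rational(1, 8), s, t)) (Function('C')(s, t) = Add(Rational(1, 4), Mul(Rational(1, 8), Mul(s, t))) = Add(Rational(1, 4), Mul(Rational(1, 8), s, t)))
Function('P')(n, v) = 25 (Function('P')(n, v) = Add(3, Add(21, 1)) = Add(3, 22) = 25)
Mul(Function('P')(Add(-21, Mul(-1, Function('C')(-5, -3))), 22), -5) = Mul(25, -5) = -125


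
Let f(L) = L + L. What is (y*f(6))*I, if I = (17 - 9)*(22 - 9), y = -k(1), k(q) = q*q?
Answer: -1248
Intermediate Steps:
k(q) = q**2
f(L) = 2*L
y = -1 (y = -1*1**2 = -1*1 = -1)
I = 104 (I = 8*13 = 104)
(y*f(6))*I = -2*6*104 = -1*12*104 = -12*104 = -1248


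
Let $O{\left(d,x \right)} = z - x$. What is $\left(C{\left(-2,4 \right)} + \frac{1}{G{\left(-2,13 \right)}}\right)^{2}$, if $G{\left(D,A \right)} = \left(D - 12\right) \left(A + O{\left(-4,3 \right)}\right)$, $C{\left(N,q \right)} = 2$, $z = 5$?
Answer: $\frac{175561}{44100} \approx 3.981$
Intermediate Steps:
$O{\left(d,x \right)} = 5 - x$
$G{\left(D,A \right)} = \left(-12 + D\right) \left(2 + A\right)$ ($G{\left(D,A \right)} = \left(D - 12\right) \left(A + \left(5 - 3\right)\right) = \left(-12 + D\right) \left(A + \left(5 - 3\right)\right) = \left(-12 + D\right) \left(A + 2\right) = \left(-12 + D\right) \left(2 + A\right)$)
$\left(C{\left(-2,4 \right)} + \frac{1}{G{\left(-2,13 \right)}}\right)^{2} = \left(2 + \frac{1}{-24 - 156 + 2 \left(-2\right) + 13 \left(-2\right)}\right)^{2} = \left(2 + \frac{1}{-24 - 156 - 4 - 26}\right)^{2} = \left(2 + \frac{1}{-210}\right)^{2} = \left(2 - \frac{1}{210}\right)^{2} = \left(\frac{419}{210}\right)^{2} = \frac{175561}{44100}$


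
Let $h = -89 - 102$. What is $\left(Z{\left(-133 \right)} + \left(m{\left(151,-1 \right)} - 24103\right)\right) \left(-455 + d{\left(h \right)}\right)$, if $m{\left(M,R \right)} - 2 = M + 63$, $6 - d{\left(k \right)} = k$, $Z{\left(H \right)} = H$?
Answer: $6197160$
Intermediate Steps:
$h = -191$
$d{\left(k \right)} = 6 - k$
$m{\left(M,R \right)} = 65 + M$ ($m{\left(M,R \right)} = 2 + \left(M + 63\right) = 2 + \left(63 + M\right) = 65 + M$)
$\left(Z{\left(-133 \right)} + \left(m{\left(151,-1 \right)} - 24103\right)\right) \left(-455 + d{\left(h \right)}\right) = \left(-133 + \left(\left(65 + 151\right) - 24103\right)\right) \left(-455 + \left(6 - -191\right)\right) = \left(-133 + \left(216 - 24103\right)\right) \left(-455 + \left(6 + 191\right)\right) = \left(-133 - 23887\right) \left(-455 + 197\right) = \left(-24020\right) \left(-258\right) = 6197160$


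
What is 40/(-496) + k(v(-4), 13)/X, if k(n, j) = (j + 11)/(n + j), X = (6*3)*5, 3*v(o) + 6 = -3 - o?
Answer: -301/5270 ≈ -0.057116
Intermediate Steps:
v(o) = -3 - o/3 (v(o) = -2 + (-3 - o)/3 = -2 + (-1 - o/3) = -3 - o/3)
X = 90 (X = 18*5 = 90)
k(n, j) = (11 + j)/(j + n)
40/(-496) + k(v(-4), 13)/X = 40/(-496) + ((11 + 13)/(13 + (-3 - 1/3*(-4))))/90 = 40*(-1/496) + (24/(13 + (-3 + 4/3)))*(1/90) = -5/62 + (24/(13 - 5/3))*(1/90) = -5/62 + (24/(34/3))*(1/90) = -5/62 + ((3/34)*24)*(1/90) = -5/62 + (36/17)*(1/90) = -5/62 + 2/85 = -301/5270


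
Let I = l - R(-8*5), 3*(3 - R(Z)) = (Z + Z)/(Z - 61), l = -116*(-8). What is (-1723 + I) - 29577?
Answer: -9203545/303 ≈ -30375.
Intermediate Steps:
l = 928
R(Z) = 3 - 2*Z/(3*(-61 + Z)) (R(Z) = 3 - (Z + Z)/(3*(Z - 61)) = 3 - 2*Z/(3*(-61 + Z)))
I = 280355/303 (I = 928 - (-549 + 7*(-8*5))/(3*(-61 - 8*5)) = 928 - (-549 + 7*(-40))/(3*(-61 - 40)) = 928 - (-549 - 280)/(3*(-101)) = 928 - (-1)*(-829)/(3*101) = 928 - 1*829/303 = 928 - 829/303 = 280355/303 ≈ 925.26)
(-1723 + I) - 29577 = (-1723 + 280355/303) - 29577 = -241714/303 - 29577 = -9203545/303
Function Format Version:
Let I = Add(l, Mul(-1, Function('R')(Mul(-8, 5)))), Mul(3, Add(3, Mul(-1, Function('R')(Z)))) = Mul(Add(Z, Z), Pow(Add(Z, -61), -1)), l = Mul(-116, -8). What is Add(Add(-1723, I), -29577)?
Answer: Rational(-9203545, 303) ≈ -30375.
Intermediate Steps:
l = 928
Function('R')(Z) = Add(3, Mul(Rational(-2, 3), Z, Pow(Add(-61, Z), -1))) (Function('R')(Z) = Add(3, Mul(Rational(-1, 3), Mul(Add(Z, Z), Pow(Add(Z, -61), -1)))) = Add(3, Mul(Rational(-1, 3), Mul(Mul(2, Z), Pow(Add(-61, Z), -1)))) = Add(3, Mul(Rational(-1, 3), Mul(2, Z, Pow(Add(-61, Z), -1)))) = Add(3, Mul(Rational(-2, 3), Z, Pow(Add(-61, Z), -1))))
I = Rational(280355, 303) (I = Add(928, Mul(-1, Mul(Rational(1, 3), Pow(Add(-61, Mul(-8, 5)), -1), Add(-549, Mul(7, Mul(-8, 5)))))) = Add(928, Mul(-1, Mul(Rational(1, 3), Pow(Add(-61, -40), -1), Add(-549, Mul(7, -40))))) = Add(928, Mul(-1, Mul(Rational(1, 3), Pow(-101, -1), Add(-549, -280)))) = Add(928, Mul(-1, Mul(Rational(1, 3), Rational(-1, 101), -829))) = Add(928, Mul(-1, Rational(829, 303))) = Add(928, Rational(-829, 303)) = Rational(280355, 303) ≈ 925.26)
Add(Add(-1723, I), -29577) = Add(Add(-1723, Rational(280355, 303)), -29577) = Add(Rational(-241714, 303), -29577) = Rational(-9203545, 303)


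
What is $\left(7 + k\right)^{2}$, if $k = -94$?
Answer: $7569$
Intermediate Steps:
$\left(7 + k\right)^{2} = \left(7 - 94\right)^{2} = \left(-87\right)^{2} = 7569$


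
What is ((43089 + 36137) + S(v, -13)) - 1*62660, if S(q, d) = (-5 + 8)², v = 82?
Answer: 16575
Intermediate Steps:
S(q, d) = 9 (S(q, d) = 3² = 9)
((43089 + 36137) + S(v, -13)) - 1*62660 = ((43089 + 36137) + 9) - 1*62660 = (79226 + 9) - 62660 = 79235 - 62660 = 16575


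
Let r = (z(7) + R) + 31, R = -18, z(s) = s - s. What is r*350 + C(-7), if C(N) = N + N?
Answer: 4536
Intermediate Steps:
z(s) = 0
r = 13 (r = (0 - 18) + 31 = -18 + 31 = 13)
C(N) = 2*N
r*350 + C(-7) = 13*350 + 2*(-7) = 4550 - 14 = 4536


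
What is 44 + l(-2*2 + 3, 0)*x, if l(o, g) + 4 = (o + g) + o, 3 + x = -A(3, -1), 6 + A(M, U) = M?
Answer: 44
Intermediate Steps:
A(M, U) = -6 + M
x = 0 (x = -3 - (-6 + 3) = -3 - 1*(-3) = -3 + 3 = 0)
l(o, g) = -4 + g + 2*o (l(o, g) = -4 + ((o + g) + o) = -4 + ((g + o) + o) = -4 + (g + 2*o) = -4 + g + 2*o)
44 + l(-2*2 + 3, 0)*x = 44 + (-4 + 0 + 2*(-2*2 + 3))*0 = 44 + (-4 + 0 + 2*(-4 + 3))*0 = 44 + (-4 + 0 + 2*(-1))*0 = 44 + (-4 + 0 - 2)*0 = 44 - 6*0 = 44 + 0 = 44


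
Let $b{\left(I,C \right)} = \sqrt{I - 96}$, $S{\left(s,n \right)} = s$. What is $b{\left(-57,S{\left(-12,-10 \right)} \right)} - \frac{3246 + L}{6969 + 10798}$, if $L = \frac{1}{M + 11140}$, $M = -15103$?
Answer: $- \frac{12863897}{70410621} + 3 i \sqrt{17} \approx -0.1827 + 12.369 i$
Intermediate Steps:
$b{\left(I,C \right)} = \sqrt{-96 + I}$
$L = - \frac{1}{3963}$ ($L = \frac{1}{-15103 + 11140} = \frac{1}{-3963} = - \frac{1}{3963} \approx -0.00025233$)
$b{\left(-57,S{\left(-12,-10 \right)} \right)} - \frac{3246 + L}{6969 + 10798} = \sqrt{-96 - 57} - \frac{3246 - \frac{1}{3963}}{6969 + 10798} = \sqrt{-153} - \frac{12863897}{3963 \cdot 17767} = 3 i \sqrt{17} - \frac{12863897}{3963} \cdot \frac{1}{17767} = 3 i \sqrt{17} - \frac{12863897}{70410621} = - \frac{12863897}{70410621} + 3 i \sqrt{17}$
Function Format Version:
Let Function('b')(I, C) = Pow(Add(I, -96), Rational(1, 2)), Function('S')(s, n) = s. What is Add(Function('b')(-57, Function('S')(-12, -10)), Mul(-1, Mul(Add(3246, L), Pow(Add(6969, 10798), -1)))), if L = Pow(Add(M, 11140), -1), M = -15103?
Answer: Add(Rational(-12863897, 70410621), Mul(3, I, Pow(17, Rational(1, 2)))) ≈ Add(-0.18270, Mul(12.369, I))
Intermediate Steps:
Function('b')(I, C) = Pow(Add(-96, I), Rational(1, 2))
L = Rational(-1, 3963) (L = Pow(Add(-15103, 11140), -1) = Pow(-3963, -1) = Rational(-1, 3963) ≈ -0.00025233)
Add(Function('b')(-57, Function('S')(-12, -10)), Mul(-1, Mul(Add(3246, L), Pow(Add(6969, 10798), -1)))) = Add(Pow(Add(-96, -57), Rational(1, 2)), Mul(-1, Mul(Add(3246, Rational(-1, 3963)), Pow(Add(6969, 10798), -1)))) = Add(Pow(-153, Rational(1, 2)), Mul(-1, Mul(Rational(12863897, 3963), Pow(17767, -1)))) = Add(Mul(3, I, Pow(17, Rational(1, 2))), Mul(-1, Mul(Rational(12863897, 3963), Rational(1, 17767)))) = Add(Mul(3, I, Pow(17, Rational(1, 2))), Mul(-1, Rational(12863897, 70410621))) = Add(Mul(3, I, Pow(17, Rational(1, 2))), Rational(-12863897, 70410621)) = Add(Rational(-12863897, 70410621), Mul(3, I, Pow(17, Rational(1, 2))))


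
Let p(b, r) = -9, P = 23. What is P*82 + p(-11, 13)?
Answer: 1877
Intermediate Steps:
P*82 + p(-11, 13) = 23*82 - 9 = 1886 - 9 = 1877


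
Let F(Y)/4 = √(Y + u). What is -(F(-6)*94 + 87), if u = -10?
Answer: -87 - 1504*I ≈ -87.0 - 1504.0*I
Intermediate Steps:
F(Y) = 4*√(-10 + Y) (F(Y) = 4*√(Y - 10) = 4*√(-10 + Y))
-(F(-6)*94 + 87) = -((4*√(-10 - 6))*94 + 87) = -((4*√(-16))*94 + 87) = -((4*(4*I))*94 + 87) = -((16*I)*94 + 87) = -(1504*I + 87) = -(87 + 1504*I) = -87 - 1504*I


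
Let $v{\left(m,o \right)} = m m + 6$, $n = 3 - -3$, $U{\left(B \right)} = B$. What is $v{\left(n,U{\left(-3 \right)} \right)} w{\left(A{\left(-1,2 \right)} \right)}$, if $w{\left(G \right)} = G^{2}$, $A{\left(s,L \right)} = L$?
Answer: $168$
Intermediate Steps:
$n = 6$ ($n = 3 + 3 = 6$)
$v{\left(m,o \right)} = 6 + m^{2}$ ($v{\left(m,o \right)} = m^{2} + 6 = 6 + m^{2}$)
$v{\left(n,U{\left(-3 \right)} \right)} w{\left(A{\left(-1,2 \right)} \right)} = \left(6 + 6^{2}\right) 2^{2} = \left(6 + 36\right) 4 = 42 \cdot 4 = 168$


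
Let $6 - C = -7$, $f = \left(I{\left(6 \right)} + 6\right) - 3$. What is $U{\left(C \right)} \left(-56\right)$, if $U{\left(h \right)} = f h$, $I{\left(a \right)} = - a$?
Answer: $2184$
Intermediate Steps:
$f = -3$ ($f = \left(\left(-1\right) 6 + 6\right) - 3 = \left(-6 + 6\right) - 3 = 0 - 3 = -3$)
$C = 13$ ($C = 6 - -7 = 6 + 7 = 13$)
$U{\left(h \right)} = - 3 h$
$U{\left(C \right)} \left(-56\right) = \left(-3\right) 13 \left(-56\right) = \left(-39\right) \left(-56\right) = 2184$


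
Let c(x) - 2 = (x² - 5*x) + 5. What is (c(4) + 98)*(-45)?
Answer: -4545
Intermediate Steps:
c(x) = 7 + x² - 5*x (c(x) = 2 + ((x² - 5*x) + 5) = 2 + (5 + x² - 5*x) = 7 + x² - 5*x)
(c(4) + 98)*(-45) = ((7 + 4² - 5*4) + 98)*(-45) = ((7 + 16 - 20) + 98)*(-45) = (3 + 98)*(-45) = 101*(-45) = -4545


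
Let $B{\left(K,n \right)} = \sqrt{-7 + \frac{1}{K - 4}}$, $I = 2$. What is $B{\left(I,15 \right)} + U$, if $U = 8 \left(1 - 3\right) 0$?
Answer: $\frac{i \sqrt{30}}{2} \approx 2.7386 i$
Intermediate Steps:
$B{\left(K,n \right)} = \sqrt{-7 + \frac{1}{-4 + K}}$
$U = 0$ ($U = 8 \left(1 - 3\right) 0 = 8 \left(-2\right) 0 = \left(-16\right) 0 = 0$)
$B{\left(I,15 \right)} + U = \sqrt{\frac{29 - 14}{-4 + 2}} + 0 = \sqrt{\frac{29 - 14}{-2}} + 0 = \sqrt{\left(- \frac{1}{2}\right) 15} + 0 = \sqrt{- \frac{15}{2}} + 0 = \frac{i \sqrt{30}}{2} + 0 = \frac{i \sqrt{30}}{2}$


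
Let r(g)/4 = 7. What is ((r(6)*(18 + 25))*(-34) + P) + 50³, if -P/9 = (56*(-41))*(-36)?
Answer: -659840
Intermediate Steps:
r(g) = 28 (r(g) = 4*7 = 28)
P = -743904 (P = -9*56*(-41)*(-36) = -(-20664)*(-36) = -9*82656 = -743904)
((r(6)*(18 + 25))*(-34) + P) + 50³ = ((28*(18 + 25))*(-34) - 743904) + 50³ = ((28*43)*(-34) - 743904) + 125000 = (1204*(-34) - 743904) + 125000 = (-40936 - 743904) + 125000 = -784840 + 125000 = -659840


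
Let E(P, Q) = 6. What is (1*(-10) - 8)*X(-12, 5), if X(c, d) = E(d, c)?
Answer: -108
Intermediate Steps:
X(c, d) = 6
(1*(-10) - 8)*X(-12, 5) = (1*(-10) - 8)*6 = (-10 - 8)*6 = -18*6 = -108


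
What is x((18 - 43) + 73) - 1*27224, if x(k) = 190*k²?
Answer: 410536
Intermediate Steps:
x((18 - 43) + 73) - 1*27224 = 190*((18 - 43) + 73)² - 1*27224 = 190*(-25 + 73)² - 27224 = 190*48² - 27224 = 190*2304 - 27224 = 437760 - 27224 = 410536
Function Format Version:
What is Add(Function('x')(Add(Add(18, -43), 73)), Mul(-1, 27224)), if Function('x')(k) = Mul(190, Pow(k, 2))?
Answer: 410536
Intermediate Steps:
Add(Function('x')(Add(Add(18, -43), 73)), Mul(-1, 27224)) = Add(Mul(190, Pow(Add(Add(18, -43), 73), 2)), Mul(-1, 27224)) = Add(Mul(190, Pow(Add(-25, 73), 2)), -27224) = Add(Mul(190, Pow(48, 2)), -27224) = Add(Mul(190, 2304), -27224) = Add(437760, -27224) = 410536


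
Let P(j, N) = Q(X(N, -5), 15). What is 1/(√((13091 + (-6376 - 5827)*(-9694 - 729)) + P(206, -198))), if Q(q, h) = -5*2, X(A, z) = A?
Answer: √5088198/25440990 ≈ 8.8664e-5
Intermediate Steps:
Q(q, h) = -10
P(j, N) = -10
1/(√((13091 + (-6376 - 5827)*(-9694 - 729)) + P(206, -198))) = 1/(√((13091 + (-6376 - 5827)*(-9694 - 729)) - 10)) = 1/(√((13091 - 12203*(-10423)) - 10)) = 1/(√((13091 + 127191869) - 10)) = 1/(√(127204960 - 10)) = 1/(√127204950) = 1/(5*√5088198) = √5088198/25440990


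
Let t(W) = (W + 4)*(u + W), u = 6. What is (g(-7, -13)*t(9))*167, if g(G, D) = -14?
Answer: -455910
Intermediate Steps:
t(W) = (4 + W)*(6 + W) (t(W) = (W + 4)*(6 + W) = (4 + W)*(6 + W))
(g(-7, -13)*t(9))*167 = -14*(24 + 9² + 10*9)*167 = -14*(24 + 81 + 90)*167 = -14*195*167 = -2730*167 = -455910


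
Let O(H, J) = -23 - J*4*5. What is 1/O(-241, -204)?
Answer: 1/4057 ≈ 0.00024649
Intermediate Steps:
O(H, J) = -23 - 20*J (O(H, J) = -23 - 4*J*5 = -23 - 20*J)
1/O(-241, -204) = 1/(-23 - 20*(-204)) = 1/(-23 + 4080) = 1/4057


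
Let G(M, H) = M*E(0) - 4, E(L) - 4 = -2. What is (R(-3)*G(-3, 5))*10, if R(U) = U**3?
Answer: 2700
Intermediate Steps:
E(L) = 2 (E(L) = 4 - 2 = 2)
G(M, H) = -4 + 2*M (G(M, H) = M*2 - 4 = 2*M - 4 = -4 + 2*M)
(R(-3)*G(-3, 5))*10 = ((-3)**3*(-4 + 2*(-3)))*10 = -27*(-4 - 6)*10 = -27*(-10)*10 = 270*10 = 2700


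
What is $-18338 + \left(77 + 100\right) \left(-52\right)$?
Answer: $-27542$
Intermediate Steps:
$-18338 + \left(77 + 100\right) \left(-52\right) = -18338 + 177 \left(-52\right) = -18338 - 9204 = -27542$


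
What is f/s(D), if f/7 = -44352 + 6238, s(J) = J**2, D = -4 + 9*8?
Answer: -7847/136 ≈ -57.699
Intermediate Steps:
D = 68 (D = -4 + 72 = 68)
f = -266798 (f = 7*(-44352 + 6238) = 7*(-38114) = -266798)
f/s(D) = -266798/(68**2) = -266798/4624 = -266798*1/4624 = -7847/136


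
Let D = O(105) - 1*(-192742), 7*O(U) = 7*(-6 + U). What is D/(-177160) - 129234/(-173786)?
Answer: -5308985293/15393963880 ≈ -0.34487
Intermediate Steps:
O(U) = -6 + U (O(U) = (7*(-6 + U))/7 = (-42 + 7*U)/7 = -6 + U)
D = 192841 (D = (-6 + 105) - 1*(-192742) = 99 + 192742 = 192841)
D/(-177160) - 129234/(-173786) = 192841/(-177160) - 129234/(-173786) = 192841*(-1/177160) - 129234*(-1/173786) = -192841/177160 + 64617/86893 = -5308985293/15393963880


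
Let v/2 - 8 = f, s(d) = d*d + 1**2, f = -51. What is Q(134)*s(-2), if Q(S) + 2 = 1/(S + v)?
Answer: -475/48 ≈ -9.8958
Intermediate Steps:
s(d) = 1 + d**2 (s(d) = d**2 + 1 = 1 + d**2)
v = -86 (v = 16 + 2*(-51) = 16 - 102 = -86)
Q(S) = -2 + 1/(-86 + S) (Q(S) = -2 + 1/(S - 86) = -2 + 1/(-86 + S))
Q(134)*s(-2) = ((173 - 2*134)/(-86 + 134))*(1 + (-2)**2) = ((173 - 268)/48)*(1 + 4) = ((1/48)*(-95))*5 = -95/48*5 = -475/48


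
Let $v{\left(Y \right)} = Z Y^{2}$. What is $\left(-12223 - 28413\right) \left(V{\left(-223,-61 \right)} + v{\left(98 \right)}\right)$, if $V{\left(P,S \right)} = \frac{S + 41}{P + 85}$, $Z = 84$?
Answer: $- \frac{2261994568984}{69} \approx -3.2783 \cdot 10^{10}$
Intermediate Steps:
$v{\left(Y \right)} = 84 Y^{2}$
$V{\left(P,S \right)} = \frac{41 + S}{85 + P}$
$\left(-12223 - 28413\right) \left(V{\left(-223,-61 \right)} + v{\left(98 \right)}\right) = \left(-12223 - 28413\right) \left(\frac{41 - 61}{85 - 223} + 84 \cdot 98^{2}\right) = - 40636 \left(\frac{1}{-138} \left(-20\right) + 84 \cdot 9604\right) = - 40636 \left(\left(- \frac{1}{138}\right) \left(-20\right) + 806736\right) = - 40636 \left(\frac{10}{69} + 806736\right) = \left(-40636\right) \frac{55664794}{69} = - \frac{2261994568984}{69}$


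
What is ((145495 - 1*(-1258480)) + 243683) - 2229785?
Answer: -582127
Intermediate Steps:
((145495 - 1*(-1258480)) + 243683) - 2229785 = ((145495 + 1258480) + 243683) - 2229785 = (1403975 + 243683) - 2229785 = 1647658 - 2229785 = -582127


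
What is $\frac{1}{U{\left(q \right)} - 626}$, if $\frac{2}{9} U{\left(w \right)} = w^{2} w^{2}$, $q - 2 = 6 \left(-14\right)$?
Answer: $\frac{1}{203454166} \approx 4.9151 \cdot 10^{-9}$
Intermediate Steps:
$q = -82$ ($q = 2 + 6 \left(-14\right) = 2 - 84 = -82$)
$U{\left(w \right)} = \frac{9 w^{4}}{2}$ ($U{\left(w \right)} = \frac{9 w^{2} w^{2}}{2} = \frac{9 w^{4}}{2}$)
$\frac{1}{U{\left(q \right)} - 626} = \frac{1}{\frac{9 \left(-82\right)^{4}}{2} - 626} = \frac{1}{\frac{9}{2} \cdot 45212176 - 626} = \frac{1}{203454792 - 626} = \frac{1}{203454166}$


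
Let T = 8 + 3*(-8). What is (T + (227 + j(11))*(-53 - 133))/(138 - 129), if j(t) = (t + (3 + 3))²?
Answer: -95992/9 ≈ -10666.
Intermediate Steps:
j(t) = (6 + t)² (j(t) = (t + 6)² = (6 + t)²)
T = -16 (T = 8 - 24 = -16)
(T + (227 + j(11))*(-53 - 133))/(138 - 129) = (-16 + (227 + (6 + 11)²)*(-53 - 133))/(138 - 129) = (-16 + (227 + 17²)*(-186))/9 = (-16 + (227 + 289)*(-186))*(⅑) = (-16 + 516*(-186))*(⅑) = (-16 - 95976)*(⅑) = -95992*⅑ = -95992/9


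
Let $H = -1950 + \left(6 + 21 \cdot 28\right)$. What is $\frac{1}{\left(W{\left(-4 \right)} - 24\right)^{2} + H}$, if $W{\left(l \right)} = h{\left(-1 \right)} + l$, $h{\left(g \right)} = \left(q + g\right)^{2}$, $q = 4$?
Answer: $- \frac{1}{995} \approx -0.001005$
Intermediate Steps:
$h{\left(g \right)} = \left(4 + g\right)^{2}$
$W{\left(l \right)} = 9 + l$ ($W{\left(l \right)} = \left(4 - 1\right)^{2} + l = 3^{2} + l = 9 + l$)
$H = -1356$ ($H = -1950 + \left(6 + 588\right) = -1950 + 594 = -1356$)
$\frac{1}{\left(W{\left(-4 \right)} - 24\right)^{2} + H} = \frac{1}{\left(\left(9 - 4\right) - 24\right)^{2} - 1356} = \frac{1}{\left(5 - 24\right)^{2} - 1356} = \frac{1}{\left(-19\right)^{2} - 1356} = \frac{1}{361 - 1356} = \frac{1}{-995} = - \frac{1}{995}$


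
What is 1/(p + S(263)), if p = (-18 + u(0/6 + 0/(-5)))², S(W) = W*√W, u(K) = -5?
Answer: -529/17911606 + 263*√263/17911606 ≈ 0.00020859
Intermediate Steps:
S(W) = W^(3/2)
p = 529 (p = (-18 - 5)² = (-23)² = 529)
1/(p + S(263)) = 1/(529 + 263^(3/2)) = 1/(529 + 263*√263)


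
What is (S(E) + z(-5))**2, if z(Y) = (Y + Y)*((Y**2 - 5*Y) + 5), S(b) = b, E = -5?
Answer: 308025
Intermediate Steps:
z(Y) = 2*Y*(5 + Y**2 - 5*Y) (z(Y) = (2*Y)*(5 + Y**2 - 5*Y) = 2*Y*(5 + Y**2 - 5*Y))
(S(E) + z(-5))**2 = (-5 + 2*(-5)*(5 + (-5)**2 - 5*(-5)))**2 = (-5 + 2*(-5)*(5 + 25 + 25))**2 = (-5 + 2*(-5)*55)**2 = (-5 - 550)**2 = (-555)**2 = 308025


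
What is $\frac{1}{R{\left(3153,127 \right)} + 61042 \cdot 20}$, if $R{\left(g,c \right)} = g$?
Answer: $\frac{1}{1223993} \approx 8.17 \cdot 10^{-7}$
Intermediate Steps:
$\frac{1}{R{\left(3153,127 \right)} + 61042 \cdot 20} = \frac{1}{3153 + 61042 \cdot 20} = \frac{1}{3153 + 1220840} = \frac{1}{1223993}$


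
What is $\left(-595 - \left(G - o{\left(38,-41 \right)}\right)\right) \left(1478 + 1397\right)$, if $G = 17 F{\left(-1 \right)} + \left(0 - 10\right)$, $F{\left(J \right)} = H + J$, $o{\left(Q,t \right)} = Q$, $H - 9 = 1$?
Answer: $-2012500$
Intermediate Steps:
$H = 10$ ($H = 9 + 1 = 10$)
$F{\left(J \right)} = 10 + J$
$G = 143$ ($G = 17 \left(10 - 1\right) + \left(0 - 10\right) = 17 \cdot 9 - 10 = 153 - 10 = 143$)
$\left(-595 - \left(G - o{\left(38,-41 \right)}\right)\right) \left(1478 + 1397\right) = \left(-595 + \left(38 - 143\right)\right) \left(1478 + 1397\right) = \left(-595 + \left(38 - 143\right)\right) 2875 = \left(-595 - 105\right) 2875 = \left(-700\right) 2875 = -2012500$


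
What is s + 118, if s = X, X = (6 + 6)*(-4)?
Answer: 70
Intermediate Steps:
X = -48 (X = 12*(-4) = -48)
s = -48
s + 118 = -48 + 118 = 70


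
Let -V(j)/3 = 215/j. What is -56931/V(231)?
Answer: 4383687/215 ≈ 20389.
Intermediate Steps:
V(j) = -645/j
-56931/V(231) = -56931/((-645/231)) = -56931/((-645*1/231)) = -56931/(-215/77) = -56931*(-77/215) = 4383687/215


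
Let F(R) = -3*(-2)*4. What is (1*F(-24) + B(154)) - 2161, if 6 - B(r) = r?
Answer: -2285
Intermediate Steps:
F(R) = 24 (F(R) = 6*4 = 24)
B(r) = 6 - r
(1*F(-24) + B(154)) - 2161 = (1*24 + (6 - 1*154)) - 2161 = (24 + (6 - 154)) - 2161 = (24 - 148) - 2161 = -124 - 2161 = -2285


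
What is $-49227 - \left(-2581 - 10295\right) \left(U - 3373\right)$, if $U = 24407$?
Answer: $270784557$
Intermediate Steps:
$-49227 - \left(-2581 - 10295\right) \left(U - 3373\right) = -49227 - \left(-2581 - 10295\right) \left(24407 - 3373\right) = -49227 - \left(-12876\right) 21034 = -49227 - -270833784 = -49227 + 270833784 = 270784557$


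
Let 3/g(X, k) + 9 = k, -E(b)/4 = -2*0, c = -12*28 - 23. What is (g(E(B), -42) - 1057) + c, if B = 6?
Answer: -24073/17 ≈ -1416.1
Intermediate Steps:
c = -359 (c = -336 - 23 = -359)
E(b) = 0 (E(b) = -(-8)*0 = -4*0 = 0)
g(X, k) = 3/(-9 + k)
(g(E(B), -42) - 1057) + c = (3/(-9 - 42) - 1057) - 359 = (3/(-51) - 1057) - 359 = (3*(-1/51) - 1057) - 359 = (-1/17 - 1057) - 359 = -17970/17 - 359 = -24073/17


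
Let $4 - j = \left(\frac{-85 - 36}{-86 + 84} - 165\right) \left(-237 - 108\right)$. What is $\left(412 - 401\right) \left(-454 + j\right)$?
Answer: $- \frac{803055}{2} \approx -4.0153 \cdot 10^{5}$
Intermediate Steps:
$j = - \frac{72097}{2}$ ($j = 4 - \left(\frac{-85 - 36}{-86 + 84} - 165\right) \left(-237 - 108\right) = 4 - \left(- \frac{121}{-2} - 165\right) \left(-345\right) = 4 - \left(\left(-121\right) \left(- \frac{1}{2}\right) - 165\right) \left(-345\right) = 4 - \left(\frac{121}{2} - 165\right) \left(-345\right) = 4 - \left(- \frac{209}{2}\right) \left(-345\right) = 4 - \frac{72105}{2} = - \frac{72097}{2} \approx -36049.0$)
$\left(412 - 401\right) \left(-454 + j\right) = \left(412 - 401\right) \left(-454 - \frac{72097}{2}\right) = 11 \left(- \frac{73005}{2}\right) = - \frac{803055}{2}$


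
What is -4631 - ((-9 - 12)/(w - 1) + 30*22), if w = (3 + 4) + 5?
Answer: -58180/11 ≈ -5289.1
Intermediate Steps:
w = 12 (w = 7 + 5 = 12)
-4631 - ((-9 - 12)/(w - 1) + 30*22) = -4631 - ((-9 - 12)/(12 - 1) + 30*22) = -4631 - (-21/11 + 660) = -4631 - 1*7239/11 = -4631 - 7239/11 = -58180/11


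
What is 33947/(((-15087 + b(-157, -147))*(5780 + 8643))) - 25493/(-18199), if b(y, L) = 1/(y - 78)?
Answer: 1303464040163939/930623475407942 ≈ 1.4006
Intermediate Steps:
b(y, L) = 1/(-78 + y)
33947/(((-15087 + b(-157, -147))*(5780 + 8643))) - 25493/(-18199) = 33947/(((-15087 + 1/(-78 - 157))*(5780 + 8643))) - 25493/(-18199) = 33947/(((-15087 + 1/(-235))*14423)) - 25493*(-1/18199) = 33947/(((-15087 - 1/235)*14423)) + 25493/18199 = 33947/((-3545446/235*14423)) + 25493/18199 = 33947/(-51135967658/235) + 25493/18199 = 33947*(-235/51135967658) + 25493/18199 = -7977545/51135967658 + 25493/18199 = 1303464040163939/930623475407942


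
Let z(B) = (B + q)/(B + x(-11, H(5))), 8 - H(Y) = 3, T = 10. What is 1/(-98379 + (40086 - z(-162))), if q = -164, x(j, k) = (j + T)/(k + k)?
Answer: -1621/94496213 ≈ -1.7154e-5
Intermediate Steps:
H(Y) = 5 (H(Y) = 8 - 1*3 = 8 - 3 = 5)
x(j, k) = (10 + j)/(2*k) (x(j, k) = (j + 10)/(k + k) = (10 + j)/((2*k)) = (10 + j)*(1/(2*k)) = (10 + j)/(2*k))
z(B) = (-164 + B)/(-1/10 + B) (z(B) = (B - 164)/(B + (1/2)*(10 - 11)/5) = (-164 + B)/(B + (1/2)*(1/5)*(-1)) = (-164 + B)/(B - 1/10) = (-164 + B)/(-1/10 + B))
1/(-98379 + (40086 - z(-162))) = 1/(-98379 + (40086 - 10*(-164 - 162)/(-1 + 10*(-162)))) = 1/(-98379 + (40086 - 10*(-326)/(-1 - 1620))) = 1/(-98379 + (40086 - 10*(-326)/(-1621))) = 1/(-98379 + (40086 - 10*(-1)*(-326)/1621)) = 1/(-98379 + (40086 - 1*3260/1621)) = 1/(-98379 + (40086 - 3260/1621)) = 1/(-98379 + 64976146/1621) = 1/(-94496213/1621) = -1621/94496213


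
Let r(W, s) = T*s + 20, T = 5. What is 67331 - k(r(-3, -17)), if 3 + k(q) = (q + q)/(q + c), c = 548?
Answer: 32522452/483 ≈ 67334.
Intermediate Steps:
r(W, s) = 20 + 5*s (r(W, s) = 5*s + 20 = 20 + 5*s)
k(q) = -3 + 2*q/(548 + q) (k(q) = -3 + (q + q)/(q + 548) = -3 + (2*q)/(548 + q) = -3 + 2*q/(548 + q))
67331 - k(r(-3, -17)) = 67331 - (-1644 - (20 + 5*(-17)))/(548 + (20 + 5*(-17))) = 67331 - (-1644 - (20 - 85))/(548 + (20 - 85)) = 67331 - (-1644 - 1*(-65))/(548 - 65) = 67331 - (-1644 + 65)/483 = 67331 - (-1579)/483 = 67331 - 1*(-1579/483) = 67331 + 1579/483 = 32522452/483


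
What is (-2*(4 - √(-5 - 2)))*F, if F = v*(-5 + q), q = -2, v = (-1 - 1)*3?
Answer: -336 + 84*I*√7 ≈ -336.0 + 222.24*I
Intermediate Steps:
v = -6 (v = -2*3 = -6)
F = 42 (F = -6*(-5 - 2) = -6*(-7) = 42)
(-2*(4 - √(-5 - 2)))*F = -2*(4 - √(-5 - 2))*42 = -2*(4 - √(-7))*42 = -2*(4 - I*√7)*42 = (-8 + 2*I*√7)*42 = -336 + 84*I*√7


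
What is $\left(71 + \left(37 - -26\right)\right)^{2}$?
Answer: $17956$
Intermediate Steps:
$\left(71 + \left(37 - -26\right)\right)^{2} = \left(71 + \left(37 + 26\right)\right)^{2} = \left(71 + 63\right)^{2} = 134^{2} = 17956$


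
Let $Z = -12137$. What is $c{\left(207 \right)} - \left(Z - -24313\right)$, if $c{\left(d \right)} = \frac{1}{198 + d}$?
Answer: $- \frac{4931279}{405} \approx -12176.0$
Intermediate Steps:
$c{\left(207 \right)} - \left(Z - -24313\right) = \frac{1}{198 + 207} - \left(-12137 - -24313\right) = \frac{1}{405} - \left(-12137 + 24313\right) = \frac{1}{405} - 12176 = - \frac{4931279}{405}$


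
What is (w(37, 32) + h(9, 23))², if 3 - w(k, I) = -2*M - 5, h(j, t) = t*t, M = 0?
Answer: 288369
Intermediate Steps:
h(j, t) = t²
w(k, I) = 8 (w(k, I) = 3 - (-2*0 - 5) = 3 - (0 - 5) = 3 - 1*(-5) = 3 + 5 = 8)
(w(37, 32) + h(9, 23))² = (8 + 23²)² = (8 + 529)² = 537² = 288369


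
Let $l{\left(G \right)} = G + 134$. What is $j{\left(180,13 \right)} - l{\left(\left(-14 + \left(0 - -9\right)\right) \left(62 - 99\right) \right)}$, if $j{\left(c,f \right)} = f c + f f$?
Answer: $2190$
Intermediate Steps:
$j{\left(c,f \right)} = f^{2} + c f$ ($j{\left(c,f \right)} = c f + f^{2} = f^{2} + c f$)
$l{\left(G \right)} = 134 + G$
$j{\left(180,13 \right)} - l{\left(\left(-14 + \left(0 - -9\right)\right) \left(62 - 99\right) \right)} = 13 \left(180 + 13\right) - \left(134 + \left(-14 + \left(0 - -9\right)\right) \left(62 - 99\right)\right) = 13 \cdot 193 - \left(134 + \left(-14 + \left(0 + 9\right)\right) \left(-37\right)\right) = 2509 - \left(134 + \left(-14 + 9\right) \left(-37\right)\right) = 2509 - \left(134 - -185\right) = 2509 - \left(134 + 185\right) = 2509 - 319 = 2190$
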